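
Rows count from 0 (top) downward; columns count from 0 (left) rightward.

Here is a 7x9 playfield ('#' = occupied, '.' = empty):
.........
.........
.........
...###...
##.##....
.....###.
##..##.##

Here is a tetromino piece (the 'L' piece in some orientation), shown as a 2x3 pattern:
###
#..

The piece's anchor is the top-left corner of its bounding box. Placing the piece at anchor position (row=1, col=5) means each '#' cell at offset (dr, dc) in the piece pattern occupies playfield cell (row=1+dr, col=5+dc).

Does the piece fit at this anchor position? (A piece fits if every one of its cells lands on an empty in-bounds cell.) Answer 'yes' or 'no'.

Check each piece cell at anchor (1, 5):
  offset (0,0) -> (1,5): empty -> OK
  offset (0,1) -> (1,6): empty -> OK
  offset (0,2) -> (1,7): empty -> OK
  offset (1,0) -> (2,5): empty -> OK
All cells valid: yes

Answer: yes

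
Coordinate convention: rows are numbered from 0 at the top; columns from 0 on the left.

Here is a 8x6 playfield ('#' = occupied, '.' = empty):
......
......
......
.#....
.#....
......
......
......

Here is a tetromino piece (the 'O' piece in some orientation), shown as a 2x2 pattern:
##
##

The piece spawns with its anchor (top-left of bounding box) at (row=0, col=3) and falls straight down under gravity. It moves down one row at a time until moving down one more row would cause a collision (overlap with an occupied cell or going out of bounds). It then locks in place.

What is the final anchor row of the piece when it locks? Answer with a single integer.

Spawn at (row=0, col=3). Try each row:
  row 0: fits
  row 1: fits
  row 2: fits
  row 3: fits
  row 4: fits
  row 5: fits
  row 6: fits
  row 7: blocked -> lock at row 6

Answer: 6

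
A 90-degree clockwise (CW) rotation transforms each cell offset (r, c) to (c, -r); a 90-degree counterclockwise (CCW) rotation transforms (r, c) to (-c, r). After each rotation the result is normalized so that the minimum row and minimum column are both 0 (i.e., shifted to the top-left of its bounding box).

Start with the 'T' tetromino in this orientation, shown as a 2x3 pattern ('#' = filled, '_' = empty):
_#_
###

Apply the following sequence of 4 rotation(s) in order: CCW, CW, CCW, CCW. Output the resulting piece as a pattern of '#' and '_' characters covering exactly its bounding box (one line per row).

Start:
_#_
###
After rotation 1 (CCW):
_#
##
_#
After rotation 2 (CW):
_#_
###
After rotation 3 (CCW):
_#
##
_#
After rotation 4 (CCW):
###
_#_

Answer: ###
_#_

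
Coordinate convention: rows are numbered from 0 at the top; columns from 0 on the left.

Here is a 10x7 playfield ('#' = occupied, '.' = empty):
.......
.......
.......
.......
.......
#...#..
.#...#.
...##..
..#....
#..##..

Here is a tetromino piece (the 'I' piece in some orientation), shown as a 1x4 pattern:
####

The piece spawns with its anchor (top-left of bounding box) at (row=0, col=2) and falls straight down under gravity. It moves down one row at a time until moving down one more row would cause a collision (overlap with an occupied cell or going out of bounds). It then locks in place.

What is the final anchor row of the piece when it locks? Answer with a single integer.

Spawn at (row=0, col=2). Try each row:
  row 0: fits
  row 1: fits
  row 2: fits
  row 3: fits
  row 4: fits
  row 5: blocked -> lock at row 4

Answer: 4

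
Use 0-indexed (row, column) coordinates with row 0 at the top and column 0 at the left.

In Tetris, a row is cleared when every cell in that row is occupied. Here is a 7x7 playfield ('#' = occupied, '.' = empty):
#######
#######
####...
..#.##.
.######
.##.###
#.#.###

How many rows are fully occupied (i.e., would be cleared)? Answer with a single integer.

Check each row:
  row 0: 0 empty cells -> FULL (clear)
  row 1: 0 empty cells -> FULL (clear)
  row 2: 3 empty cells -> not full
  row 3: 4 empty cells -> not full
  row 4: 1 empty cell -> not full
  row 5: 2 empty cells -> not full
  row 6: 2 empty cells -> not full
Total rows cleared: 2

Answer: 2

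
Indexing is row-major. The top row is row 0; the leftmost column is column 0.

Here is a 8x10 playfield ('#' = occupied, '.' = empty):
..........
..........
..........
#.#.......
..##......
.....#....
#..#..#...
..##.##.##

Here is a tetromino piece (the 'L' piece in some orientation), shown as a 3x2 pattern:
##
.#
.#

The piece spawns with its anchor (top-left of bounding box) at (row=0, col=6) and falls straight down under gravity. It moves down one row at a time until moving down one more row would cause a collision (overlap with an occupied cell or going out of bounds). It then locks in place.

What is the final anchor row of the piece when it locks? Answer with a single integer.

Spawn at (row=0, col=6). Try each row:
  row 0: fits
  row 1: fits
  row 2: fits
  row 3: fits
  row 4: fits
  row 5: fits
  row 6: blocked -> lock at row 5

Answer: 5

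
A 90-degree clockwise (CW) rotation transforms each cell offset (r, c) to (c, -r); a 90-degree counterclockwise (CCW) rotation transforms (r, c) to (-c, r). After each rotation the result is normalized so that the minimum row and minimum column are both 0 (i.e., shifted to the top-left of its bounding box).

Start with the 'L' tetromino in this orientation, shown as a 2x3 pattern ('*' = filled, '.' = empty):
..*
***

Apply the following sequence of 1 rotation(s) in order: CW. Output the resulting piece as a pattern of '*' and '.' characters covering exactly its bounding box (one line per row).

Answer: *.
*.
**

Derivation:
Start:
..*
***
After rotation 1 (CW):
*.
*.
**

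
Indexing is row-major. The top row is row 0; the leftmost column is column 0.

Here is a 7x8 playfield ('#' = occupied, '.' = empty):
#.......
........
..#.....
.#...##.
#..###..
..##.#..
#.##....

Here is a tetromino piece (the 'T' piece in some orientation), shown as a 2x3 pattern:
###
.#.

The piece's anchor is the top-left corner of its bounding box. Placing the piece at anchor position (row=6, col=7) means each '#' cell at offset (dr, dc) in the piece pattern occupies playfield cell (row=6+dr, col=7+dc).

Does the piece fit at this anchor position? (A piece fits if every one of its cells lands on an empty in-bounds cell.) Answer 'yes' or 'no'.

Check each piece cell at anchor (6, 7):
  offset (0,0) -> (6,7): empty -> OK
  offset (0,1) -> (6,8): out of bounds -> FAIL
  offset (0,2) -> (6,9): out of bounds -> FAIL
  offset (1,1) -> (7,8): out of bounds -> FAIL
All cells valid: no

Answer: no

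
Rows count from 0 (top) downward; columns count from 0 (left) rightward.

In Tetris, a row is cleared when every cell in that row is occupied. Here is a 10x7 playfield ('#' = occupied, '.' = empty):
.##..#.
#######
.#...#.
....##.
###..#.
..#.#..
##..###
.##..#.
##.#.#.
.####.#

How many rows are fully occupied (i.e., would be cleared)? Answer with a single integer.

Answer: 1

Derivation:
Check each row:
  row 0: 4 empty cells -> not full
  row 1: 0 empty cells -> FULL (clear)
  row 2: 5 empty cells -> not full
  row 3: 5 empty cells -> not full
  row 4: 3 empty cells -> not full
  row 5: 5 empty cells -> not full
  row 6: 2 empty cells -> not full
  row 7: 4 empty cells -> not full
  row 8: 3 empty cells -> not full
  row 9: 2 empty cells -> not full
Total rows cleared: 1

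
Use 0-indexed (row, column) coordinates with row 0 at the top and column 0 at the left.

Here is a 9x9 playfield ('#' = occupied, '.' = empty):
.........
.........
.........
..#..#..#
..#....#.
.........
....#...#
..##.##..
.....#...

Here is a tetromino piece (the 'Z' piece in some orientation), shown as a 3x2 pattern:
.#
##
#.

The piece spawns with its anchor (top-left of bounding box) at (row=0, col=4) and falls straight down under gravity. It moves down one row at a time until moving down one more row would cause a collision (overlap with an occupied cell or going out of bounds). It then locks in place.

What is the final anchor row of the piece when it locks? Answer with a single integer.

Spawn at (row=0, col=4). Try each row:
  row 0: fits
  row 1: fits
  row 2: blocked -> lock at row 1

Answer: 1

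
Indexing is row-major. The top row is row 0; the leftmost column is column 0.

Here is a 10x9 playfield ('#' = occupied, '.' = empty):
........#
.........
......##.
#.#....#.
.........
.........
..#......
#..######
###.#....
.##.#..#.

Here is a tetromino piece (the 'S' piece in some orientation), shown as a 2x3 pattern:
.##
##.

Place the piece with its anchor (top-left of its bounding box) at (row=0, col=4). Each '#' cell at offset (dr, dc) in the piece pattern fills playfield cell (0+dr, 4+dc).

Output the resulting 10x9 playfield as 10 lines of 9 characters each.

Answer: .....##.#
....##...
......##.
#.#....#.
.........
.........
..#......
#..######
###.#....
.##.#..#.

Derivation:
Fill (0+0,4+1) = (0,5)
Fill (0+0,4+2) = (0,6)
Fill (0+1,4+0) = (1,4)
Fill (0+1,4+1) = (1,5)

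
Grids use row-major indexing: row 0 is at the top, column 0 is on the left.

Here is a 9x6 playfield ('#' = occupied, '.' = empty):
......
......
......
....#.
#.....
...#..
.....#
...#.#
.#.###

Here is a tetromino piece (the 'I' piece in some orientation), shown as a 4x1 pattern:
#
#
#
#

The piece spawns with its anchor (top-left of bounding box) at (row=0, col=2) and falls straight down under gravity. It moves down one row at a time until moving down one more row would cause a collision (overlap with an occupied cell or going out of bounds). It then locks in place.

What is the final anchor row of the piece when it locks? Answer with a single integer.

Spawn at (row=0, col=2). Try each row:
  row 0: fits
  row 1: fits
  row 2: fits
  row 3: fits
  row 4: fits
  row 5: fits
  row 6: blocked -> lock at row 5

Answer: 5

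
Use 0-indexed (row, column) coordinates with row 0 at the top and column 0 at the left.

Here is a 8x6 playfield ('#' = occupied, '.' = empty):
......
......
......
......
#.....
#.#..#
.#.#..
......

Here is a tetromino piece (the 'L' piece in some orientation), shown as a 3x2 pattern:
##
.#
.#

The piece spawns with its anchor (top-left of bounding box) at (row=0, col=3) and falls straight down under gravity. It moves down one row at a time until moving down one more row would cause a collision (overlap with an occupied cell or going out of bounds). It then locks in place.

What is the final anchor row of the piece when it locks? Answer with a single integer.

Spawn at (row=0, col=3). Try each row:
  row 0: fits
  row 1: fits
  row 2: fits
  row 3: fits
  row 4: fits
  row 5: fits
  row 6: blocked -> lock at row 5

Answer: 5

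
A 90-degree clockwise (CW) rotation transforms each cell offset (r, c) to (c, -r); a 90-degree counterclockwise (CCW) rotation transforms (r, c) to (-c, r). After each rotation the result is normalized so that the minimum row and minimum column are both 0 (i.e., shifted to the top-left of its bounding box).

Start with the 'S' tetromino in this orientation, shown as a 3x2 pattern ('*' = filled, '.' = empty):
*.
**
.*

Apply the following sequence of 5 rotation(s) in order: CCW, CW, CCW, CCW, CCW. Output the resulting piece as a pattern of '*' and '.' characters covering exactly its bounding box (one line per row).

Start:
*.
**
.*
After rotation 1 (CCW):
.**
**.
After rotation 2 (CW):
*.
**
.*
After rotation 3 (CCW):
.**
**.
After rotation 4 (CCW):
*.
**
.*
After rotation 5 (CCW):
.**
**.

Answer: .**
**.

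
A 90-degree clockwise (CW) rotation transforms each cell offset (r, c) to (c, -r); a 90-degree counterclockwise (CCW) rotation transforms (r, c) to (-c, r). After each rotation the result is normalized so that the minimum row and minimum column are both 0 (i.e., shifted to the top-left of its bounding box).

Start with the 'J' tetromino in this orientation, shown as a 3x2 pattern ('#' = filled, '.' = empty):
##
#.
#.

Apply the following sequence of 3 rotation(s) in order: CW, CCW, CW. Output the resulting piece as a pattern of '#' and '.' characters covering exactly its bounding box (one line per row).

Answer: ###
..#

Derivation:
Start:
##
#.
#.
After rotation 1 (CW):
###
..#
After rotation 2 (CCW):
##
#.
#.
After rotation 3 (CW):
###
..#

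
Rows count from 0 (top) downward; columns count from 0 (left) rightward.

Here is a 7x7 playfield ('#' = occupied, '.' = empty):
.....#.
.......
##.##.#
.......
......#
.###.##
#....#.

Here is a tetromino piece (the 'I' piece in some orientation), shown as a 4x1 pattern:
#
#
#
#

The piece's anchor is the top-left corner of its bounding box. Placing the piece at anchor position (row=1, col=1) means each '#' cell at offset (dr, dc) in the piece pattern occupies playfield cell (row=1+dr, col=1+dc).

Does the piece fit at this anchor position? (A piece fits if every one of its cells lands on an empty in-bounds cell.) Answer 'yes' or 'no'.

Answer: no

Derivation:
Check each piece cell at anchor (1, 1):
  offset (0,0) -> (1,1): empty -> OK
  offset (1,0) -> (2,1): occupied ('#') -> FAIL
  offset (2,0) -> (3,1): empty -> OK
  offset (3,0) -> (4,1): empty -> OK
All cells valid: no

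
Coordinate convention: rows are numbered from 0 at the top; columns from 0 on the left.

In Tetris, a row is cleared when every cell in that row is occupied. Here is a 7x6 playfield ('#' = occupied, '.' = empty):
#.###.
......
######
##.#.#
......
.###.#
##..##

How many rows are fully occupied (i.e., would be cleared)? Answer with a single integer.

Check each row:
  row 0: 2 empty cells -> not full
  row 1: 6 empty cells -> not full
  row 2: 0 empty cells -> FULL (clear)
  row 3: 2 empty cells -> not full
  row 4: 6 empty cells -> not full
  row 5: 2 empty cells -> not full
  row 6: 2 empty cells -> not full
Total rows cleared: 1

Answer: 1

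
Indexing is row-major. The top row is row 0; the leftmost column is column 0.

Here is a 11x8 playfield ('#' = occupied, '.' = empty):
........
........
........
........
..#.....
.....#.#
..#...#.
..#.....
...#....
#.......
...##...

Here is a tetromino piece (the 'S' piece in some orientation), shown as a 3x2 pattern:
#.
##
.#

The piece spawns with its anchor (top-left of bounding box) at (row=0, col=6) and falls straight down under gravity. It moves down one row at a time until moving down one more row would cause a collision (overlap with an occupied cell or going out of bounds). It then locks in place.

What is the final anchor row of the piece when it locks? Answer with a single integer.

Spawn at (row=0, col=6). Try each row:
  row 0: fits
  row 1: fits
  row 2: fits
  row 3: blocked -> lock at row 2

Answer: 2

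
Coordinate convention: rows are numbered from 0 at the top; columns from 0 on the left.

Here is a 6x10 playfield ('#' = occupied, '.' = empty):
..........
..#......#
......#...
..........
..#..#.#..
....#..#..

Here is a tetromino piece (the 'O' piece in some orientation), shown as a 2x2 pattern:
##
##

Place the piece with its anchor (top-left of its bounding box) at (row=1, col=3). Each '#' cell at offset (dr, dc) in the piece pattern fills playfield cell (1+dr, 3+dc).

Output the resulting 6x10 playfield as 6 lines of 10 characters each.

Answer: ..........
..###....#
...##.#...
..........
..#..#.#..
....#..#..

Derivation:
Fill (1+0,3+0) = (1,3)
Fill (1+0,3+1) = (1,4)
Fill (1+1,3+0) = (2,3)
Fill (1+1,3+1) = (2,4)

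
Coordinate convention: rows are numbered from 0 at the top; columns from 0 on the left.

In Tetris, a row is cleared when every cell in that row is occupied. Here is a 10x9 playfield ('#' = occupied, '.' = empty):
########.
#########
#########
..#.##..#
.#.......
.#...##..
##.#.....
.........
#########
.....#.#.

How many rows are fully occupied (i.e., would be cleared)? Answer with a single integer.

Check each row:
  row 0: 1 empty cell -> not full
  row 1: 0 empty cells -> FULL (clear)
  row 2: 0 empty cells -> FULL (clear)
  row 3: 5 empty cells -> not full
  row 4: 8 empty cells -> not full
  row 5: 6 empty cells -> not full
  row 6: 6 empty cells -> not full
  row 7: 9 empty cells -> not full
  row 8: 0 empty cells -> FULL (clear)
  row 9: 7 empty cells -> not full
Total rows cleared: 3

Answer: 3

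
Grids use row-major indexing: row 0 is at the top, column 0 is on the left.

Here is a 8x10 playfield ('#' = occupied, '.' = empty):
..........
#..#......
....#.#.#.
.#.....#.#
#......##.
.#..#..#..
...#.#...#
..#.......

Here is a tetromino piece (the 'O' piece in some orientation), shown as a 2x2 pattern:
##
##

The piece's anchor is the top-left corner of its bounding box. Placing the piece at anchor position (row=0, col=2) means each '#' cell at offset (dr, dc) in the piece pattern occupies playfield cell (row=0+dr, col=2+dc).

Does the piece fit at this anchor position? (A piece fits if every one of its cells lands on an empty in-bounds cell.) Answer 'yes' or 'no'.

Answer: no

Derivation:
Check each piece cell at anchor (0, 2):
  offset (0,0) -> (0,2): empty -> OK
  offset (0,1) -> (0,3): empty -> OK
  offset (1,0) -> (1,2): empty -> OK
  offset (1,1) -> (1,3): occupied ('#') -> FAIL
All cells valid: no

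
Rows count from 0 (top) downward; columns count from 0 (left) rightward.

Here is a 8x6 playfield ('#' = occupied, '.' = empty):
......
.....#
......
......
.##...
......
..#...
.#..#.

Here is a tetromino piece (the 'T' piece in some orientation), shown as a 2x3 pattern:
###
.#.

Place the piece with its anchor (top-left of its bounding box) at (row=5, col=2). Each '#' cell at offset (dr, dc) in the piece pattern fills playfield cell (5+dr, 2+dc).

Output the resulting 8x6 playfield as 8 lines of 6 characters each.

Answer: ......
.....#
......
......
.##...
..###.
..##..
.#..#.

Derivation:
Fill (5+0,2+0) = (5,2)
Fill (5+0,2+1) = (5,3)
Fill (5+0,2+2) = (5,4)
Fill (5+1,2+1) = (6,3)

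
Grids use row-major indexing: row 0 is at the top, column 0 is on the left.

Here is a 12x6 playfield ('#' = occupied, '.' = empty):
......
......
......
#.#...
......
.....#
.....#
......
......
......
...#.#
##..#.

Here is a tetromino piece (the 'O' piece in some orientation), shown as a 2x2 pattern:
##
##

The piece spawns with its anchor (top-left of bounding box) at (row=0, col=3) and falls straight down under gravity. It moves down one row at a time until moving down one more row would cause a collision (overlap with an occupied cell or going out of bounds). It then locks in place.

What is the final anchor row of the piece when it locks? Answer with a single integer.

Answer: 8

Derivation:
Spawn at (row=0, col=3). Try each row:
  row 0: fits
  row 1: fits
  row 2: fits
  row 3: fits
  row 4: fits
  row 5: fits
  row 6: fits
  row 7: fits
  row 8: fits
  row 9: blocked -> lock at row 8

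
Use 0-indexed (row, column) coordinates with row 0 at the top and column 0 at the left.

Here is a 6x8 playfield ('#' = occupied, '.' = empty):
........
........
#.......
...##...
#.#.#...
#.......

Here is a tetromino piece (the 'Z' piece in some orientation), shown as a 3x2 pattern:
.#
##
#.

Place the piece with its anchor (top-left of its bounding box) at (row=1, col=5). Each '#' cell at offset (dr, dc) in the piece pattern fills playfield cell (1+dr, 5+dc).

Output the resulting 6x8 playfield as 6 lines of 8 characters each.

Answer: ........
......#.
#....##.
...###..
#.#.#...
#.......

Derivation:
Fill (1+0,5+1) = (1,6)
Fill (1+1,5+0) = (2,5)
Fill (1+1,5+1) = (2,6)
Fill (1+2,5+0) = (3,5)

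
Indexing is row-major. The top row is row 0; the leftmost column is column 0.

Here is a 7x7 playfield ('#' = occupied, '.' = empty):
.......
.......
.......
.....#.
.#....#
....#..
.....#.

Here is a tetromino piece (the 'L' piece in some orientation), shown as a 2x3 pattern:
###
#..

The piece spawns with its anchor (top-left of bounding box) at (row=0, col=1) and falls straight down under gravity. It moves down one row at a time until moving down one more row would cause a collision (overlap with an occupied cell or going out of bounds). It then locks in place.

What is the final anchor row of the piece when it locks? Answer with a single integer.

Spawn at (row=0, col=1). Try each row:
  row 0: fits
  row 1: fits
  row 2: fits
  row 3: blocked -> lock at row 2

Answer: 2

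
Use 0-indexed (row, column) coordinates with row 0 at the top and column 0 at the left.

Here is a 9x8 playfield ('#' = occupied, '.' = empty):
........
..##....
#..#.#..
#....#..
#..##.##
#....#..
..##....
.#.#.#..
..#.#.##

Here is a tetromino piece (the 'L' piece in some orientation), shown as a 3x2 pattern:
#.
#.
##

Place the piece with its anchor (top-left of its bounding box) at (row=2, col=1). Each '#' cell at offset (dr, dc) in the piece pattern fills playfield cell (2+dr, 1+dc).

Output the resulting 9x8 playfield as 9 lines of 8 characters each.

Answer: ........
..##....
##.#.#..
##...#..
#####.##
#....#..
..##....
.#.#.#..
..#.#.##

Derivation:
Fill (2+0,1+0) = (2,1)
Fill (2+1,1+0) = (3,1)
Fill (2+2,1+0) = (4,1)
Fill (2+2,1+1) = (4,2)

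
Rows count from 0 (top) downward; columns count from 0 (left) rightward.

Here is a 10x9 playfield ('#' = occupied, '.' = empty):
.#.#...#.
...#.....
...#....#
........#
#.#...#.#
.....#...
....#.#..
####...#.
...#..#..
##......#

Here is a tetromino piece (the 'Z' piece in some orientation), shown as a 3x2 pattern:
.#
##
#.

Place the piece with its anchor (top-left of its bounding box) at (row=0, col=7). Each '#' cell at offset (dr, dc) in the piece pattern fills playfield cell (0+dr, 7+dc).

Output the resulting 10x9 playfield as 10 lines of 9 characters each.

Answer: .#.#...##
...#...##
...#...##
........#
#.#...#.#
.....#...
....#.#..
####...#.
...#..#..
##......#

Derivation:
Fill (0+0,7+1) = (0,8)
Fill (0+1,7+0) = (1,7)
Fill (0+1,7+1) = (1,8)
Fill (0+2,7+0) = (2,7)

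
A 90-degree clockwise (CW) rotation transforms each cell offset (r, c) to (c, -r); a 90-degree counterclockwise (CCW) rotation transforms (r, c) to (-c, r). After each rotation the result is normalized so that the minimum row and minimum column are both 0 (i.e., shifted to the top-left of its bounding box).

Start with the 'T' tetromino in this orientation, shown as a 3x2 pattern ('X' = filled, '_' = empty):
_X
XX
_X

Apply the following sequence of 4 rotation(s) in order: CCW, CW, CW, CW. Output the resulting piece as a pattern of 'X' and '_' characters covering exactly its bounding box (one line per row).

Answer: X_
XX
X_

Derivation:
Start:
_X
XX
_X
After rotation 1 (CCW):
XXX
_X_
After rotation 2 (CW):
_X
XX
_X
After rotation 3 (CW):
_X_
XXX
After rotation 4 (CW):
X_
XX
X_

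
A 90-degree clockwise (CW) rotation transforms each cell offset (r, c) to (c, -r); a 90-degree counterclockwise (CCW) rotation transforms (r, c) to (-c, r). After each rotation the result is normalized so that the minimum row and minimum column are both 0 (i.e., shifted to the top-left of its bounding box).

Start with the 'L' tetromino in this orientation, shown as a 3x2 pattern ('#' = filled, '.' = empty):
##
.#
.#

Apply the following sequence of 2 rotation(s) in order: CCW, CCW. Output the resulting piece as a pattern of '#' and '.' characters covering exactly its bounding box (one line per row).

Start:
##
.#
.#
After rotation 1 (CCW):
###
#..
After rotation 2 (CCW):
#.
#.
##

Answer: #.
#.
##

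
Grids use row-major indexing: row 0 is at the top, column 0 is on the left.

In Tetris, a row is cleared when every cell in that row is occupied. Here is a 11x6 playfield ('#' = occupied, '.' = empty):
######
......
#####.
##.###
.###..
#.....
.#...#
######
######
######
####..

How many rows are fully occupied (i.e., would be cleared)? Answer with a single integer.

Answer: 4

Derivation:
Check each row:
  row 0: 0 empty cells -> FULL (clear)
  row 1: 6 empty cells -> not full
  row 2: 1 empty cell -> not full
  row 3: 1 empty cell -> not full
  row 4: 3 empty cells -> not full
  row 5: 5 empty cells -> not full
  row 6: 4 empty cells -> not full
  row 7: 0 empty cells -> FULL (clear)
  row 8: 0 empty cells -> FULL (clear)
  row 9: 0 empty cells -> FULL (clear)
  row 10: 2 empty cells -> not full
Total rows cleared: 4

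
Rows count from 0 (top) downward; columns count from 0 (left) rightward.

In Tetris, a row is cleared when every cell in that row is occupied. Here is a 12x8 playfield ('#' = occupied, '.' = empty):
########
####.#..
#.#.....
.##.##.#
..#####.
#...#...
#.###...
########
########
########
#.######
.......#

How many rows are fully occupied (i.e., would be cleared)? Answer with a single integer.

Answer: 4

Derivation:
Check each row:
  row 0: 0 empty cells -> FULL (clear)
  row 1: 3 empty cells -> not full
  row 2: 6 empty cells -> not full
  row 3: 3 empty cells -> not full
  row 4: 3 empty cells -> not full
  row 5: 6 empty cells -> not full
  row 6: 4 empty cells -> not full
  row 7: 0 empty cells -> FULL (clear)
  row 8: 0 empty cells -> FULL (clear)
  row 9: 0 empty cells -> FULL (clear)
  row 10: 1 empty cell -> not full
  row 11: 7 empty cells -> not full
Total rows cleared: 4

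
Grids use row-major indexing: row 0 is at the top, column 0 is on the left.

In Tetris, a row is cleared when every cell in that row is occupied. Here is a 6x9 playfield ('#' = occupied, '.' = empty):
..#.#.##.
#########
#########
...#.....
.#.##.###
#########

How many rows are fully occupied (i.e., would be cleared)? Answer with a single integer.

Check each row:
  row 0: 5 empty cells -> not full
  row 1: 0 empty cells -> FULL (clear)
  row 2: 0 empty cells -> FULL (clear)
  row 3: 8 empty cells -> not full
  row 4: 3 empty cells -> not full
  row 5: 0 empty cells -> FULL (clear)
Total rows cleared: 3

Answer: 3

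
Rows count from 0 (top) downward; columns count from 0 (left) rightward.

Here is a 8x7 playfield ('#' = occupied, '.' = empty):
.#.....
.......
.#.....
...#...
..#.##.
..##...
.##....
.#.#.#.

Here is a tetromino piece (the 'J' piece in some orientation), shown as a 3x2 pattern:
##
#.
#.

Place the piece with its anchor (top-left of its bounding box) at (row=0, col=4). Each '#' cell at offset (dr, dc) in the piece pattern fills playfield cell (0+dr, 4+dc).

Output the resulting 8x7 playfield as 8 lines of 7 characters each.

Answer: .#..##.
....#..
.#..#..
...#...
..#.##.
..##...
.##....
.#.#.#.

Derivation:
Fill (0+0,4+0) = (0,4)
Fill (0+0,4+1) = (0,5)
Fill (0+1,4+0) = (1,4)
Fill (0+2,4+0) = (2,4)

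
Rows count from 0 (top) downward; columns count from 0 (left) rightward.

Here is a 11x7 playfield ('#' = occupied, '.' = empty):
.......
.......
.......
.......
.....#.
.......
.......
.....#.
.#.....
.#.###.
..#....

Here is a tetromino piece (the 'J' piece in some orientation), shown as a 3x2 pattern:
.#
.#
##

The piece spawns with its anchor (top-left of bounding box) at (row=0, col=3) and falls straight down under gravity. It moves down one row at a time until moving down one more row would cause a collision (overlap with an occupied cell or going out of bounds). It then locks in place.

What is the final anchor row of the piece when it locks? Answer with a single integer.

Spawn at (row=0, col=3). Try each row:
  row 0: fits
  row 1: fits
  row 2: fits
  row 3: fits
  row 4: fits
  row 5: fits
  row 6: fits
  row 7: blocked -> lock at row 6

Answer: 6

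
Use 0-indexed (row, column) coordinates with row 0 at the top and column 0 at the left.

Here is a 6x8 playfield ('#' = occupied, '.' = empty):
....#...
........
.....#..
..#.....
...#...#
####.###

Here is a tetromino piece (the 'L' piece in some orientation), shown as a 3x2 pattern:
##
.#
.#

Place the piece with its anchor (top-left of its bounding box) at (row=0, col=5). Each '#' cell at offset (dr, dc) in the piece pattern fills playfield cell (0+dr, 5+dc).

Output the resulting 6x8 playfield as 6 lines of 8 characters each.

Fill (0+0,5+0) = (0,5)
Fill (0+0,5+1) = (0,6)
Fill (0+1,5+1) = (1,6)
Fill (0+2,5+1) = (2,6)

Answer: ....###.
......#.
.....##.
..#.....
...#...#
####.###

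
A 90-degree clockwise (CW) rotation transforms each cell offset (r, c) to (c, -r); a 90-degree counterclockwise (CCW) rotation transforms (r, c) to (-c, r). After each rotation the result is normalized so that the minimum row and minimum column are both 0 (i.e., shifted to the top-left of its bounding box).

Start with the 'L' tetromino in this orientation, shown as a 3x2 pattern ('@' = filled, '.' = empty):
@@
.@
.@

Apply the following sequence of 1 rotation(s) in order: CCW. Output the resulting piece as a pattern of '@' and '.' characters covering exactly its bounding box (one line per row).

Answer: @@@
@..

Derivation:
Start:
@@
.@
.@
After rotation 1 (CCW):
@@@
@..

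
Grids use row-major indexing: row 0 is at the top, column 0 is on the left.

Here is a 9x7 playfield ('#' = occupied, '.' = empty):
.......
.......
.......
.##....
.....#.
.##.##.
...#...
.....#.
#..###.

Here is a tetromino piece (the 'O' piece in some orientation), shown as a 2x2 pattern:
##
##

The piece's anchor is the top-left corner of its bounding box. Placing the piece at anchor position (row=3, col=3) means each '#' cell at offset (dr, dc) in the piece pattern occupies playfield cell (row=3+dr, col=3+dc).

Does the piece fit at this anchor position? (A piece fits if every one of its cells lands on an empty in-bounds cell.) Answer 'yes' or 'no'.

Check each piece cell at anchor (3, 3):
  offset (0,0) -> (3,3): empty -> OK
  offset (0,1) -> (3,4): empty -> OK
  offset (1,0) -> (4,3): empty -> OK
  offset (1,1) -> (4,4): empty -> OK
All cells valid: yes

Answer: yes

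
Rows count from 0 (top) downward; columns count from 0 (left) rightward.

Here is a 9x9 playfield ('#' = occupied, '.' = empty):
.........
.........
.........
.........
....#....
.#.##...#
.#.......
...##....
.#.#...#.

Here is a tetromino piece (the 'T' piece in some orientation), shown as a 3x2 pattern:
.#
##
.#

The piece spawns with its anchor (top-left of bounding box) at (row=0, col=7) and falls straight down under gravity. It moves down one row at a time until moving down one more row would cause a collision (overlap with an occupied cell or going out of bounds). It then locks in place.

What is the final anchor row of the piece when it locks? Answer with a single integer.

Answer: 2

Derivation:
Spawn at (row=0, col=7). Try each row:
  row 0: fits
  row 1: fits
  row 2: fits
  row 3: blocked -> lock at row 2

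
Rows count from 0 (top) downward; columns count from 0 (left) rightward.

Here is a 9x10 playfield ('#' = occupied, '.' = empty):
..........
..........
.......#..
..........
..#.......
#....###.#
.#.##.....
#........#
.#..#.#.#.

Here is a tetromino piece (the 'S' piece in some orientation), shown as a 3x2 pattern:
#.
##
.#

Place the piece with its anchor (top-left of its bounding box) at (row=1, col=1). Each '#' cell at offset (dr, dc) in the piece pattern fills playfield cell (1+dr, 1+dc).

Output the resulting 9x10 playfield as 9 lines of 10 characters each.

Answer: ..........
.#........
.##....#..
..#.......
..#.......
#....###.#
.#.##.....
#........#
.#..#.#.#.

Derivation:
Fill (1+0,1+0) = (1,1)
Fill (1+1,1+0) = (2,1)
Fill (1+1,1+1) = (2,2)
Fill (1+2,1+1) = (3,2)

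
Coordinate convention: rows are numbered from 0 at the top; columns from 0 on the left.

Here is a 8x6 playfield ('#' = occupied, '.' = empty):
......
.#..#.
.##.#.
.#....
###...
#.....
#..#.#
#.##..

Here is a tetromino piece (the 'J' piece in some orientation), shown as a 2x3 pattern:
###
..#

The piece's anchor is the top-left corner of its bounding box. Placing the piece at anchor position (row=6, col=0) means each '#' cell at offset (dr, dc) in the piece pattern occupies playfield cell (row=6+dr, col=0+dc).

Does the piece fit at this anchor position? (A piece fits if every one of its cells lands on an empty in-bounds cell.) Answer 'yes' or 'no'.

Check each piece cell at anchor (6, 0):
  offset (0,0) -> (6,0): occupied ('#') -> FAIL
  offset (0,1) -> (6,1): empty -> OK
  offset (0,2) -> (6,2): empty -> OK
  offset (1,2) -> (7,2): occupied ('#') -> FAIL
All cells valid: no

Answer: no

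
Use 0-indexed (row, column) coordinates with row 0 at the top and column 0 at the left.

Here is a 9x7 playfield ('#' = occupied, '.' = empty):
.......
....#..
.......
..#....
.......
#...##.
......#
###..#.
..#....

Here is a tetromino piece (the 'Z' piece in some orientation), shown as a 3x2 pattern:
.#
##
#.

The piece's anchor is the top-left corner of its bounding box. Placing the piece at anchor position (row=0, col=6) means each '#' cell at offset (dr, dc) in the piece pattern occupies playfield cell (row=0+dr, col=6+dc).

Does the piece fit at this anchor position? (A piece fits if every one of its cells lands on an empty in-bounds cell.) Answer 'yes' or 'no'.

Check each piece cell at anchor (0, 6):
  offset (0,1) -> (0,7): out of bounds -> FAIL
  offset (1,0) -> (1,6): empty -> OK
  offset (1,1) -> (1,7): out of bounds -> FAIL
  offset (2,0) -> (2,6): empty -> OK
All cells valid: no

Answer: no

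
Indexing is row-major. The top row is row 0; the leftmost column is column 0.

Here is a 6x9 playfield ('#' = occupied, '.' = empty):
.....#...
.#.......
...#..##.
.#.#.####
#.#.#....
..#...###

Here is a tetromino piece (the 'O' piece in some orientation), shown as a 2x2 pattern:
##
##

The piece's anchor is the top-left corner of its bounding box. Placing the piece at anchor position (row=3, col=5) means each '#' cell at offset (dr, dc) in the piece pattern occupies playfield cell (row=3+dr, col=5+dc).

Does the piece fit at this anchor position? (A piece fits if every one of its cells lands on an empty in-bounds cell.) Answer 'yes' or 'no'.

Check each piece cell at anchor (3, 5):
  offset (0,0) -> (3,5): occupied ('#') -> FAIL
  offset (0,1) -> (3,6): occupied ('#') -> FAIL
  offset (1,0) -> (4,5): empty -> OK
  offset (1,1) -> (4,6): empty -> OK
All cells valid: no

Answer: no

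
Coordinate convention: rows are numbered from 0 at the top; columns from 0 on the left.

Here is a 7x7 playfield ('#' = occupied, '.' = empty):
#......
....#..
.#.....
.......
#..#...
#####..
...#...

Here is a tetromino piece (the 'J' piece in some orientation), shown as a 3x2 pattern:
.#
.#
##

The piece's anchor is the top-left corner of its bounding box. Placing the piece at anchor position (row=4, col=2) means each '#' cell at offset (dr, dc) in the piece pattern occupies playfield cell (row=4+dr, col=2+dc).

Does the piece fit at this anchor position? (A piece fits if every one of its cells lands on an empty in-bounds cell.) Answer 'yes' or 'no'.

Check each piece cell at anchor (4, 2):
  offset (0,1) -> (4,3): occupied ('#') -> FAIL
  offset (1,1) -> (5,3): occupied ('#') -> FAIL
  offset (2,0) -> (6,2): empty -> OK
  offset (2,1) -> (6,3): occupied ('#') -> FAIL
All cells valid: no

Answer: no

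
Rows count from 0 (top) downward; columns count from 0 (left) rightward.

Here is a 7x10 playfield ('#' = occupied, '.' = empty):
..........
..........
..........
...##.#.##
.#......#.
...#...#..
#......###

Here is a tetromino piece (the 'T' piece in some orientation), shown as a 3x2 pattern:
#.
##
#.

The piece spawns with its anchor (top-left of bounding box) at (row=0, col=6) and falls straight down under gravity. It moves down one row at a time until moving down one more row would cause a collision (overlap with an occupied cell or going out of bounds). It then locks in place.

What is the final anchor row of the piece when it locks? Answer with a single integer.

Spawn at (row=0, col=6). Try each row:
  row 0: fits
  row 1: blocked -> lock at row 0

Answer: 0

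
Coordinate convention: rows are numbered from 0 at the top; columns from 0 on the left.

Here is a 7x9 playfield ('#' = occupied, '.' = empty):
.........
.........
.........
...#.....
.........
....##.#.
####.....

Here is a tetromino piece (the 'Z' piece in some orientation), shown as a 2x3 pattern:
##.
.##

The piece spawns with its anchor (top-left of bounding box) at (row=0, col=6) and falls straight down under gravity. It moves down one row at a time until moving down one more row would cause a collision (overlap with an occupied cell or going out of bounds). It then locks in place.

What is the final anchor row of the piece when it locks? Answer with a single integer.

Spawn at (row=0, col=6). Try each row:
  row 0: fits
  row 1: fits
  row 2: fits
  row 3: fits
  row 4: blocked -> lock at row 3

Answer: 3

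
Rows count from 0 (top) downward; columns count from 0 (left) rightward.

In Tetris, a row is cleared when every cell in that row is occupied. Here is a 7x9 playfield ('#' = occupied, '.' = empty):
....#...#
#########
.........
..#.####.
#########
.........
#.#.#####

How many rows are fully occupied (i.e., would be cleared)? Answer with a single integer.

Answer: 2

Derivation:
Check each row:
  row 0: 7 empty cells -> not full
  row 1: 0 empty cells -> FULL (clear)
  row 2: 9 empty cells -> not full
  row 3: 4 empty cells -> not full
  row 4: 0 empty cells -> FULL (clear)
  row 5: 9 empty cells -> not full
  row 6: 2 empty cells -> not full
Total rows cleared: 2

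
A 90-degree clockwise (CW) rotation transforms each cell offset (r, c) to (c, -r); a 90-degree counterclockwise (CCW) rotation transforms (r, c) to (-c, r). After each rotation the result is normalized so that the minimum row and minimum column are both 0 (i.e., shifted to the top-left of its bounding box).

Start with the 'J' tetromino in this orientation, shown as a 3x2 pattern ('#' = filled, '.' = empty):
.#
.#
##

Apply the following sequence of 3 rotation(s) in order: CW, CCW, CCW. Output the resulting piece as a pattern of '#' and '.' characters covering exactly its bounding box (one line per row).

Answer: ###
..#

Derivation:
Start:
.#
.#
##
After rotation 1 (CW):
#..
###
After rotation 2 (CCW):
.#
.#
##
After rotation 3 (CCW):
###
..#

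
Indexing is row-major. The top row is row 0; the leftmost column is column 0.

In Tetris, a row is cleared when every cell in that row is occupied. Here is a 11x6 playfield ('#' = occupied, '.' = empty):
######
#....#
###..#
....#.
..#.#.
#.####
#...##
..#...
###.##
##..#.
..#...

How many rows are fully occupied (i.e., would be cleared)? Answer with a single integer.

Check each row:
  row 0: 0 empty cells -> FULL (clear)
  row 1: 4 empty cells -> not full
  row 2: 2 empty cells -> not full
  row 3: 5 empty cells -> not full
  row 4: 4 empty cells -> not full
  row 5: 1 empty cell -> not full
  row 6: 3 empty cells -> not full
  row 7: 5 empty cells -> not full
  row 8: 1 empty cell -> not full
  row 9: 3 empty cells -> not full
  row 10: 5 empty cells -> not full
Total rows cleared: 1

Answer: 1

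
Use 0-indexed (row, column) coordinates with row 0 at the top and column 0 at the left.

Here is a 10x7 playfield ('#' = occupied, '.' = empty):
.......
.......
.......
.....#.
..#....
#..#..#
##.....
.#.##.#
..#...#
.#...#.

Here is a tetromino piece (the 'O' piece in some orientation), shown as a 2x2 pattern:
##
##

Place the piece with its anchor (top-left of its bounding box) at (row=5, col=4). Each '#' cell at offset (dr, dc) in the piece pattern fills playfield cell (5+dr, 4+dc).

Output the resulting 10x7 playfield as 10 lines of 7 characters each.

Answer: .......
.......
.......
.....#.
..#....
#..####
##..##.
.#.##.#
..#...#
.#...#.

Derivation:
Fill (5+0,4+0) = (5,4)
Fill (5+0,4+1) = (5,5)
Fill (5+1,4+0) = (6,4)
Fill (5+1,4+1) = (6,5)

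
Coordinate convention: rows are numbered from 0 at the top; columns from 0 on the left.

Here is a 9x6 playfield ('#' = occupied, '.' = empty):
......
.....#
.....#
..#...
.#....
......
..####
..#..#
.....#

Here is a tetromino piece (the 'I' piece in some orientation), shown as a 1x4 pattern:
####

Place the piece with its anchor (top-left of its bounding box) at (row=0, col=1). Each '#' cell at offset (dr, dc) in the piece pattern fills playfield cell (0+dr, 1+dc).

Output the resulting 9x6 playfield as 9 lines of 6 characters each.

Fill (0+0,1+0) = (0,1)
Fill (0+0,1+1) = (0,2)
Fill (0+0,1+2) = (0,3)
Fill (0+0,1+3) = (0,4)

Answer: .####.
.....#
.....#
..#...
.#....
......
..####
..#..#
.....#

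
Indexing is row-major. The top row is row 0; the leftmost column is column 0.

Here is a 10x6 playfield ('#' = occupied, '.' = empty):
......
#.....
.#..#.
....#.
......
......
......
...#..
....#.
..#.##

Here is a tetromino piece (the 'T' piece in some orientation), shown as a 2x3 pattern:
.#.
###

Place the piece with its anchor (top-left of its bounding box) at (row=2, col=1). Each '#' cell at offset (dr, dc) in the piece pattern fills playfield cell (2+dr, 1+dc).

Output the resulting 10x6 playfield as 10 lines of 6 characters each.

Fill (2+0,1+1) = (2,2)
Fill (2+1,1+0) = (3,1)
Fill (2+1,1+1) = (3,2)
Fill (2+1,1+2) = (3,3)

Answer: ......
#.....
.##.#.
.####.
......
......
......
...#..
....#.
..#.##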